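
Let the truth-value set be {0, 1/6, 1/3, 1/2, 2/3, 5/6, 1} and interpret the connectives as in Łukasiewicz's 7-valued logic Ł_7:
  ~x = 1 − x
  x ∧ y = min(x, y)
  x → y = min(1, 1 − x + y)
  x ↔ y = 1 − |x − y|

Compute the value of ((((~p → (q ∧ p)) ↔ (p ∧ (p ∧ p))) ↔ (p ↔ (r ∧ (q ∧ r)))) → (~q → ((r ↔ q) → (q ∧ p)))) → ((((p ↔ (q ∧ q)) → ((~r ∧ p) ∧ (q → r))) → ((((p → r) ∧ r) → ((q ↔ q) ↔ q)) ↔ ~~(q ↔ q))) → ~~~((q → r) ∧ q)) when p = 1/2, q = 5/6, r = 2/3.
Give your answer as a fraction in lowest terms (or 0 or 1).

1/6

~p = ~1/2 = 1/2
q ∧ p = 5/6 ∧ 1/2 = 1/2
~p → (q ∧ p) = 1/2 → 1/2 = 1
p ∧ p = 1/2 ∧ 1/2 = 1/2
p ∧ (p ∧ p) = 1/2 ∧ 1/2 = 1/2
(~p → (q ∧ p)) ↔ (p ∧ (p ∧ p)) = 1 ↔ 1/2 = 1/2
q ∧ r = 5/6 ∧ 2/3 = 2/3
r ∧ (q ∧ r) = 2/3 ∧ 2/3 = 2/3
p ↔ (r ∧ (q ∧ r)) = 1/2 ↔ 2/3 = 5/6
((~p → (q ∧ p)) ↔ (p ∧ (p ∧ p))) ↔ (p ↔ (r ∧ (q ∧ r))) = 1/2 ↔ 5/6 = 2/3
~q = ~5/6 = 1/6
r ↔ q = 2/3 ↔ 5/6 = 5/6
q ∧ p = 5/6 ∧ 1/2 = 1/2
(r ↔ q) → (q ∧ p) = 5/6 → 1/2 = 2/3
~q → ((r ↔ q) → (q ∧ p)) = 1/6 → 2/3 = 1
(((~p → (q ∧ p)) ↔ (p ∧ (p ∧ p))) ↔ (p ↔ (r ∧ (q ∧ r)))) → (~q → ((r ↔ q) → (q ∧ p))) = 2/3 → 1 = 1
q ∧ q = 5/6 ∧ 5/6 = 5/6
p ↔ (q ∧ q) = 1/2 ↔ 5/6 = 2/3
~r = ~2/3 = 1/3
~r ∧ p = 1/3 ∧ 1/2 = 1/3
q → r = 5/6 → 2/3 = 5/6
(~r ∧ p) ∧ (q → r) = 1/3 ∧ 5/6 = 1/3
(p ↔ (q ∧ q)) → ((~r ∧ p) ∧ (q → r)) = 2/3 → 1/3 = 2/3
p → r = 1/2 → 2/3 = 1
(p → r) ∧ r = 1 ∧ 2/3 = 2/3
q ↔ q = 5/6 ↔ 5/6 = 1
(q ↔ q) ↔ q = 1 ↔ 5/6 = 5/6
((p → r) ∧ r) → ((q ↔ q) ↔ q) = 2/3 → 5/6 = 1
q ↔ q = 5/6 ↔ 5/6 = 1
~(q ↔ q) = ~1 = 0
~~(q ↔ q) = ~0 = 1
(((p → r) ∧ r) → ((q ↔ q) ↔ q)) ↔ ~~(q ↔ q) = 1 ↔ 1 = 1
((p ↔ (q ∧ q)) → ((~r ∧ p) ∧ (q → r))) → ((((p → r) ∧ r) → ((q ↔ q) ↔ q)) ↔ ~~(q ↔ q)) = 2/3 → 1 = 1
q → r = 5/6 → 2/3 = 5/6
(q → r) ∧ q = 5/6 ∧ 5/6 = 5/6
~((q → r) ∧ q) = ~5/6 = 1/6
~~((q → r) ∧ q) = ~1/6 = 5/6
~~~((q → r) ∧ q) = ~5/6 = 1/6
(((p ↔ (q ∧ q)) → ((~r ∧ p) ∧ (q → r))) → ((((p → r) ∧ r) → ((q ↔ q) ↔ q)) ↔ ~~(q ↔ q))) → ~~~((q → r) ∧ q) = 1 → 1/6 = 1/6
((((~p → (q ∧ p)) ↔ (p ∧ (p ∧ p))) ↔ (p ↔ (r ∧ (q ∧ r)))) → (~q → ((r ↔ q) → (q ∧ p)))) → ((((p ↔ (q ∧ q)) → ((~r ∧ p) ∧ (q → r))) → ((((p → r) ∧ r) → ((q ↔ q) ↔ q)) ↔ ~~(q ↔ q))) → ~~~((q → r) ∧ q)) = 1 → 1/6 = 1/6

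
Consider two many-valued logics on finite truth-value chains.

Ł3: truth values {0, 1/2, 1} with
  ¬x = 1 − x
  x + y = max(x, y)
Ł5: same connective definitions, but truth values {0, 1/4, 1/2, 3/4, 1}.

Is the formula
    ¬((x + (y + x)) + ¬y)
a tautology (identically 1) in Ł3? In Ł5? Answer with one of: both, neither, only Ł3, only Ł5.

neither

In Ł3: at x = 0, y = 0 the value is 0 — not a tautology.
In Ł5: at x = 0, y = 0 the value is 0 — not a tautology.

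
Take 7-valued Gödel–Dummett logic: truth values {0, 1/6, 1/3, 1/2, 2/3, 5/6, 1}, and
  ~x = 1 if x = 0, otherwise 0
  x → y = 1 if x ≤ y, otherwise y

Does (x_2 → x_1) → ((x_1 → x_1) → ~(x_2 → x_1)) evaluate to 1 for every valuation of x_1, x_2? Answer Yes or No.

Counterexample: take x_1 = 0, x_2 = 0.
x_2 → x_1 = 0 → 0 = 1
x_1 → x_1 = 0 → 0 = 1
x_2 → x_1 = 0 → 0 = 1
~(x_2 → x_1) = ~1 = 0
(x_1 → x_1) → ~(x_2 → x_1) = 1 → 0 = 0
(x_2 → x_1) → ((x_1 → x_1) → ~(x_2 → x_1)) = 1 → 0 = 0
This gives 0 ≠ 1.

No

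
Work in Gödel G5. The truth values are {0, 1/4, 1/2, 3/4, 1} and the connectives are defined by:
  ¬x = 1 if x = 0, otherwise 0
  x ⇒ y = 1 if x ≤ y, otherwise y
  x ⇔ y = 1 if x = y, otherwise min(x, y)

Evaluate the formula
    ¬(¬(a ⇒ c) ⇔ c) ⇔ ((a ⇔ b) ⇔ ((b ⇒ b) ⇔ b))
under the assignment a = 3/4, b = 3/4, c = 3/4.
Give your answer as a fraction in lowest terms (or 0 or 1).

a ⇒ c = 3/4 ⇒ 3/4 = 1
¬(a ⇒ c) = ¬1 = 0
¬(a ⇒ c) ⇔ c = 0 ⇔ 3/4 = 0
¬(¬(a ⇒ c) ⇔ c) = ¬0 = 1
a ⇔ b = 3/4 ⇔ 3/4 = 1
b ⇒ b = 3/4 ⇒ 3/4 = 1
(b ⇒ b) ⇔ b = 1 ⇔ 3/4 = 3/4
(a ⇔ b) ⇔ ((b ⇒ b) ⇔ b) = 1 ⇔ 3/4 = 3/4
¬(¬(a ⇒ c) ⇔ c) ⇔ ((a ⇔ b) ⇔ ((b ⇒ b) ⇔ b)) = 1 ⇔ 3/4 = 3/4

3/4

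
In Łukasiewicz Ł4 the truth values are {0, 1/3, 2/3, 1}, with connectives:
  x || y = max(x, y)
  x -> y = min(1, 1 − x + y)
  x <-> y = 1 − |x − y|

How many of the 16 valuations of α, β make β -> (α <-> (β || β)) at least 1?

α = 0, β = 0 ↦ 1  ≥
α = 0, β = 1/3 ↦ 1  ≥
α = 0, β = 2/3 ↦ 2/3  <
α = 0, β = 1 ↦ 0  <
α = 1/3, β = 0 ↦ 1  ≥
α = 1/3, β = 1/3 ↦ 1  ≥
α = 1/3, β = 2/3 ↦ 1  ≥
α = 1/3, β = 1 ↦ 1/3  <
α = 2/3, β = 0 ↦ 1  ≥
α = 2/3, β = 1/3 ↦ 1  ≥
α = 2/3, β = 2/3 ↦ 1  ≥
α = 2/3, β = 1 ↦ 2/3  <
α = 1, β = 0 ↦ 1  ≥
α = 1, β = 1/3 ↦ 1  ≥
α = 1, β = 2/3 ↦ 1  ≥
α = 1, β = 1 ↦ 1  ≥
So 12 of the 16 assignments meet the threshold.

12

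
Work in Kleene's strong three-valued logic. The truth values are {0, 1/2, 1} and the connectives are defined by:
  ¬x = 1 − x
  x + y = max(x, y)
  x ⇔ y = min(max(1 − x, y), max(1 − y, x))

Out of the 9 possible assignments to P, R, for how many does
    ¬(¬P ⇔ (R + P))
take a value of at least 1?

P = 0, R = 0 ↦ 1  ≥
P = 0, R = 1/2 ↦ 1/2  <
P = 0, R = 1 ↦ 0  <
P = 1/2, R = 0 ↦ 1/2  <
P = 1/2, R = 1/2 ↦ 1/2  <
P = 1/2, R = 1 ↦ 1/2  <
P = 1, R = 0 ↦ 1  ≥
P = 1, R = 1/2 ↦ 1  ≥
P = 1, R = 1 ↦ 1  ≥
So 4 of the 9 assignments meet the threshold.

4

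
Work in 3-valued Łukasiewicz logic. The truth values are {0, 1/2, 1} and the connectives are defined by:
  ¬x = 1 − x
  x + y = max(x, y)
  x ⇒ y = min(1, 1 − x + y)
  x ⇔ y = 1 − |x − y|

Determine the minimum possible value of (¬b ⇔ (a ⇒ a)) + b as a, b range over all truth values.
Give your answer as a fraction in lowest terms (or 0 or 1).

Take a = 0, b = 1/2:
¬b = ¬1/2 = 1/2
a ⇒ a = 0 ⇒ 0 = 1
¬b ⇔ (a ⇒ a) = 1/2 ⇔ 1 = 1/2
(¬b ⇔ (a ⇒ a)) + b = 1/2 + 1/2 = 1/2
No assignment yields a value below 1/2, so this is the minimum.

1/2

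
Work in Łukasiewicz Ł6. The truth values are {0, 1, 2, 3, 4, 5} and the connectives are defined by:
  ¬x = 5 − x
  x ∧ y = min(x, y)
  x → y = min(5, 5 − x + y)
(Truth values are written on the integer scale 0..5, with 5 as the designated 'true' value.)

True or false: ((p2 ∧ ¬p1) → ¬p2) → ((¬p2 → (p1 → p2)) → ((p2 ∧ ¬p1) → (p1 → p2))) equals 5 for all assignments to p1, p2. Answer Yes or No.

Yes

At p1 = 3, p2 = 4, for instance:
¬p1 = ¬3 = 2
p2 ∧ ¬p1 = 4 ∧ 2 = 2
¬p2 = ¬4 = 1
(p2 ∧ ¬p1) → ¬p2 = 2 → 1 = 4
p1 → p2 = 3 → 4 = 5
¬p2 → (p1 → p2) = 1 → 5 = 5
(p2 ∧ ¬p1) → (p1 → p2) = 2 → 5 = 5
(¬p2 → (p1 → p2)) → ((p2 ∧ ¬p1) → (p1 → p2)) = 5 → 5 = 5
((p2 ∧ ¬p1) → ¬p2) → ((¬p2 → (p1 → p2)) → ((p2 ∧ ¬p1) → (p1 → p2))) = 4 → 5 = 5
and checking the remaining 35 assignments likewise gives ≥ 5 in every case.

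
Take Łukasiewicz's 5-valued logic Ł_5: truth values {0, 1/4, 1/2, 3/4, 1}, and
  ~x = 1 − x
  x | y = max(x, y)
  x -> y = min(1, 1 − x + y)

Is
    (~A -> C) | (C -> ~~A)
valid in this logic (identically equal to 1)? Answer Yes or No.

No

Counterexample: take A = 0, C = 1/4.
~A = ~0 = 1
~A -> C = 1 -> 1/4 = 1/4
~A = ~0 = 1
~~A = ~1 = 0
C -> ~~A = 1/4 -> 0 = 3/4
(~A -> C) | (C -> ~~A) = 1/4 | 3/4 = 3/4
This gives 3/4 ≠ 1.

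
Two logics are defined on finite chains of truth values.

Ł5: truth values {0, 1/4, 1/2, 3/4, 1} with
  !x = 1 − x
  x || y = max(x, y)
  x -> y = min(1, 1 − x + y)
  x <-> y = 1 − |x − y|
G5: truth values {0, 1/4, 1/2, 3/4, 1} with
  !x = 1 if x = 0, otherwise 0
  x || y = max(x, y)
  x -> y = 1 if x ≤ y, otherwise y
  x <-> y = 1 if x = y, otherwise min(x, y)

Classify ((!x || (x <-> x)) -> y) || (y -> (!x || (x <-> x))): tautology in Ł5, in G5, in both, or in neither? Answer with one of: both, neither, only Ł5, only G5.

In Ł5: every assignment gives 1 — tautology.
In G5: every assignment gives 1 — tautology.

both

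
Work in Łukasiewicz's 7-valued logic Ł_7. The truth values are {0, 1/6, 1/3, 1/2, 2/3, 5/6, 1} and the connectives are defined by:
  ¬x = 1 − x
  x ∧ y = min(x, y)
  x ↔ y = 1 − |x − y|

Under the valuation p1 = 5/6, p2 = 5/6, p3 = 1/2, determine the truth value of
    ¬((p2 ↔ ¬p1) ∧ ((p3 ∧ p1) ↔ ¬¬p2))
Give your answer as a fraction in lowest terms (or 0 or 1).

2/3

¬p1 = ¬5/6 = 1/6
p2 ↔ ¬p1 = 5/6 ↔ 1/6 = 1/3
p3 ∧ p1 = 1/2 ∧ 5/6 = 1/2
¬p2 = ¬5/6 = 1/6
¬¬p2 = ¬1/6 = 5/6
(p3 ∧ p1) ↔ ¬¬p2 = 1/2 ↔ 5/6 = 2/3
(p2 ↔ ¬p1) ∧ ((p3 ∧ p1) ↔ ¬¬p2) = 1/3 ∧ 2/3 = 1/3
¬((p2 ↔ ¬p1) ∧ ((p3 ∧ p1) ↔ ¬¬p2)) = ¬1/3 = 2/3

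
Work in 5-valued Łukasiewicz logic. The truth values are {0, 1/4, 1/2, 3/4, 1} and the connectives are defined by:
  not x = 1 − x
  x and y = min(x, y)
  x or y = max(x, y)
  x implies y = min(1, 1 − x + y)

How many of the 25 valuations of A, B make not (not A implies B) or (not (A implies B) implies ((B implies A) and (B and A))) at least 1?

value 1: 19 assignments (counts)
value 3/4: 2 assignments
value 1/2: 2 assignments
value 1/4: 1 assignment
value 0: 1 assignment
So 19 of the 25 assignments meet the threshold.

19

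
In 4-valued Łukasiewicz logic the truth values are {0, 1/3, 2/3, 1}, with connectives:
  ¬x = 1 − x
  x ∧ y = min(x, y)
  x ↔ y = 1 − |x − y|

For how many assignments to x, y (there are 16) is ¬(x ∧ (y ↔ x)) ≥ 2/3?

x = 0, y = 0 ↦ 1  ≥
x = 0, y = 1/3 ↦ 1  ≥
x = 0, y = 2/3 ↦ 1  ≥
x = 0, y = 1 ↦ 1  ≥
x = 1/3, y = 0 ↦ 2/3  ≥
x = 1/3, y = 1/3 ↦ 2/3  ≥
x = 1/3, y = 2/3 ↦ 2/3  ≥
x = 1/3, y = 1 ↦ 2/3  ≥
x = 2/3, y = 0 ↦ 2/3  ≥
x = 2/3, y = 1/3 ↦ 1/3  <
x = 2/3, y = 2/3 ↦ 1/3  <
x = 2/3, y = 1 ↦ 1/3  <
x = 1, y = 0 ↦ 1  ≥
x = 1, y = 1/3 ↦ 2/3  ≥
x = 1, y = 2/3 ↦ 1/3  <
x = 1, y = 1 ↦ 0  <
So 11 of the 16 assignments meet the threshold.

11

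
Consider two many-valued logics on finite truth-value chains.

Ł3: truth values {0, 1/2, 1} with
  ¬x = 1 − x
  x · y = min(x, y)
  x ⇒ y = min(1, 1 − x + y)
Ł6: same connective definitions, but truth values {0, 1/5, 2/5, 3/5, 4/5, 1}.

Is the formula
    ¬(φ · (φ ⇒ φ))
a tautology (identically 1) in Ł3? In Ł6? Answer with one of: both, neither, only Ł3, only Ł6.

In Ł3: at φ = 1/2 the value is 1/2 — not a tautology.
In Ł6: at φ = 1/5 the value is 4/5 — not a tautology.

neither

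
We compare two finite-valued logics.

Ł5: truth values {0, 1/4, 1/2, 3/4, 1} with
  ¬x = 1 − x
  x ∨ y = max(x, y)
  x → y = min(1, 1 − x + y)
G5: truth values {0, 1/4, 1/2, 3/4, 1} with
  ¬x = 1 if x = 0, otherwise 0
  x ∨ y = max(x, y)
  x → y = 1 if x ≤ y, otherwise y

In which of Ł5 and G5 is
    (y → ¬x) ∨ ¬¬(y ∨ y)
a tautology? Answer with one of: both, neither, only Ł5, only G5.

In Ł5: at x = 1/2, y = 3/4 the value is 3/4 — not a tautology.
In G5: every assignment gives 1 — tautology.

only G5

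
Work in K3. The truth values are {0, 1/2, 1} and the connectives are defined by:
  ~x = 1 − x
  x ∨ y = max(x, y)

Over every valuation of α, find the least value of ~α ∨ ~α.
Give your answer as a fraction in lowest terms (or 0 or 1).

Take α = 1:
~α = ~1 = 0
~α = ~1 = 0
~α ∨ ~α = 0 ∨ 0 = 0
No assignment yields a value below 0, so this is the minimum.

0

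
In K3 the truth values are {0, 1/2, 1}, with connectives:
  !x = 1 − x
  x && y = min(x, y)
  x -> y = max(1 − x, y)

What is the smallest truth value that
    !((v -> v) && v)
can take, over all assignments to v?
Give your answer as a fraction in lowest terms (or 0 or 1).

0

Take v = 1:
v -> v = 1 -> 1 = 1
(v -> v) && v = 1 && 1 = 1
!((v -> v) && v) = !1 = 0
No assignment yields a value below 0, so this is the minimum.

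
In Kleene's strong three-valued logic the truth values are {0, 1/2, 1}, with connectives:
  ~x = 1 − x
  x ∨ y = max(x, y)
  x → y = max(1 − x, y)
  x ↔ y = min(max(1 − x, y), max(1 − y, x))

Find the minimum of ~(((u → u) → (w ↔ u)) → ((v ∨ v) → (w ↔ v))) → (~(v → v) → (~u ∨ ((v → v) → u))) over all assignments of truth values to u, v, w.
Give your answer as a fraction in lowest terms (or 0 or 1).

1/2

Take u = 1/2, v = 1/2, w = 0:
u → u = 1/2 → 1/2 = 1/2
w ↔ u = 0 ↔ 1/2 = 1/2
(u → u) → (w ↔ u) = 1/2 → 1/2 = 1/2
v ∨ v = 1/2 ∨ 1/2 = 1/2
w ↔ v = 0 ↔ 1/2 = 1/2
(v ∨ v) → (w ↔ v) = 1/2 → 1/2 = 1/2
((u → u) → (w ↔ u)) → ((v ∨ v) → (w ↔ v)) = 1/2 → 1/2 = 1/2
~(((u → u) → (w ↔ u)) → ((v ∨ v) → (w ↔ v))) = ~1/2 = 1/2
v → v = 1/2 → 1/2 = 1/2
~(v → v) = ~1/2 = 1/2
~u = ~1/2 = 1/2
v → v = 1/2 → 1/2 = 1/2
(v → v) → u = 1/2 → 1/2 = 1/2
~u ∨ ((v → v) → u) = 1/2 ∨ 1/2 = 1/2
~(v → v) → (~u ∨ ((v → v) → u)) = 1/2 → 1/2 = 1/2
~(((u → u) → (w ↔ u)) → ((v ∨ v) → (w ↔ v))) → (~(v → v) → (~u ∨ ((v → v) → u))) = 1/2 → 1/2 = 1/2
No assignment yields a value below 1/2, so this is the minimum.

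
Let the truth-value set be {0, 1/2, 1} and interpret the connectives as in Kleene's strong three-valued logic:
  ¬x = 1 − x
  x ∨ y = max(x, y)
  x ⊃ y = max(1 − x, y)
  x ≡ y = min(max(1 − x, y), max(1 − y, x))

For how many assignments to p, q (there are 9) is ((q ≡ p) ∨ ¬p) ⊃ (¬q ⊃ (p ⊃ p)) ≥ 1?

p = 0, q = 0 ↦ 1  ≥
p = 0, q = 1/2 ↦ 1  ≥
p = 0, q = 1 ↦ 1  ≥
p = 1/2, q = 0 ↦ 1/2  <
p = 1/2, q = 1/2 ↦ 1/2  <
p = 1/2, q = 1 ↦ 1  ≥
p = 1, q = 0 ↦ 1  ≥
p = 1, q = 1/2 ↦ 1  ≥
p = 1, q = 1 ↦ 1  ≥
So 7 of the 9 assignments meet the threshold.

7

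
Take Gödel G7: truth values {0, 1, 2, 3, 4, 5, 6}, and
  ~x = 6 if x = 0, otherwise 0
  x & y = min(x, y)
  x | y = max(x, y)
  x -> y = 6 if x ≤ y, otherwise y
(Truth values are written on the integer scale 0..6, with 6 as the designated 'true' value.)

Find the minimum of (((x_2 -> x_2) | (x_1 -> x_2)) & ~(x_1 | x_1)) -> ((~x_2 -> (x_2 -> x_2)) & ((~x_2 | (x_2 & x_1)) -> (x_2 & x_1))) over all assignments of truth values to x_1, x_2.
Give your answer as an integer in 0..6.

0

Take x_1 = 0, x_2 = 0:
x_2 -> x_2 = 0 -> 0 = 6
x_1 -> x_2 = 0 -> 0 = 6
(x_2 -> x_2) | (x_1 -> x_2) = 6 | 6 = 6
x_1 | x_1 = 0 | 0 = 0
~(x_1 | x_1) = ~0 = 6
((x_2 -> x_2) | (x_1 -> x_2)) & ~(x_1 | x_1) = 6 & 6 = 6
~x_2 = ~0 = 6
x_2 -> x_2 = 0 -> 0 = 6
~x_2 -> (x_2 -> x_2) = 6 -> 6 = 6
~x_2 = ~0 = 6
x_2 & x_1 = 0 & 0 = 0
~x_2 | (x_2 & x_1) = 6 | 0 = 6
x_2 & x_1 = 0 & 0 = 0
(~x_2 | (x_2 & x_1)) -> (x_2 & x_1) = 6 -> 0 = 0
(~x_2 -> (x_2 -> x_2)) & ((~x_2 | (x_2 & x_1)) -> (x_2 & x_1)) = 6 & 0 = 0
(((x_2 -> x_2) | (x_1 -> x_2)) & ~(x_1 | x_1)) -> ((~x_2 -> (x_2 -> x_2)) & ((~x_2 | (x_2 & x_1)) -> (x_2 & x_1))) = 6 -> 0 = 0
No assignment yields a value below 0, so this is the minimum.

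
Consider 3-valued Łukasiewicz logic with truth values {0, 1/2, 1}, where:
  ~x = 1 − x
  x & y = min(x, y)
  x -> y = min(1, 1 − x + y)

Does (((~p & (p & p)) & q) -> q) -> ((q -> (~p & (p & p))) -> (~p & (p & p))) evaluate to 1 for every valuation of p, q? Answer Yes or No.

No

Counterexample: take p = 0, q = 0.
~p = ~0 = 1
p & p = 0 & 0 = 0
~p & (p & p) = 1 & 0 = 0
(~p & (p & p)) & q = 0 & 0 = 0
((~p & (p & p)) & q) -> q = 0 -> 0 = 1
~p = ~0 = 1
p & p = 0 & 0 = 0
~p & (p & p) = 1 & 0 = 0
q -> (~p & (p & p)) = 0 -> 0 = 1
~p = ~0 = 1
p & p = 0 & 0 = 0
~p & (p & p) = 1 & 0 = 0
(q -> (~p & (p & p))) -> (~p & (p & p)) = 1 -> 0 = 0
(((~p & (p & p)) & q) -> q) -> ((q -> (~p & (p & p))) -> (~p & (p & p))) = 1 -> 0 = 0
This gives 0 ≠ 1.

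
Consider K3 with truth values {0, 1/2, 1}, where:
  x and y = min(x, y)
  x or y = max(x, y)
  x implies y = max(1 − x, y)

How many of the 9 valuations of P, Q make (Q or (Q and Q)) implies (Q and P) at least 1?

P = 0, Q = 0 ↦ 1  ≥
P = 0, Q = 1/2 ↦ 1/2  <
P = 0, Q = 1 ↦ 0  <
P = 1/2, Q = 0 ↦ 1  ≥
P = 1/2, Q = 1/2 ↦ 1/2  <
P = 1/2, Q = 1 ↦ 1/2  <
P = 1, Q = 0 ↦ 1  ≥
P = 1, Q = 1/2 ↦ 1/2  <
P = 1, Q = 1 ↦ 1  ≥
So 4 of the 9 assignments meet the threshold.

4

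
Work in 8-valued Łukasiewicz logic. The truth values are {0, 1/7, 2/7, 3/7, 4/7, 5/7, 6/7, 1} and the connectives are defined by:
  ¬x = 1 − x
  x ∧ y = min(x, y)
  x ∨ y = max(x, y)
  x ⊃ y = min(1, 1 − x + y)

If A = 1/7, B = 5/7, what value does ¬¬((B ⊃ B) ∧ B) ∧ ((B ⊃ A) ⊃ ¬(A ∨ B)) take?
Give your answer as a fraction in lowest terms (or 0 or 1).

5/7

B ⊃ B = 5/7 ⊃ 5/7 = 1
(B ⊃ B) ∧ B = 1 ∧ 5/7 = 5/7
¬((B ⊃ B) ∧ B) = ¬5/7 = 2/7
¬¬((B ⊃ B) ∧ B) = ¬2/7 = 5/7
B ⊃ A = 5/7 ⊃ 1/7 = 3/7
A ∨ B = 1/7 ∨ 5/7 = 5/7
¬(A ∨ B) = ¬5/7 = 2/7
(B ⊃ A) ⊃ ¬(A ∨ B) = 3/7 ⊃ 2/7 = 6/7
¬¬((B ⊃ B) ∧ B) ∧ ((B ⊃ A) ⊃ ¬(A ∨ B)) = 5/7 ∧ 6/7 = 5/7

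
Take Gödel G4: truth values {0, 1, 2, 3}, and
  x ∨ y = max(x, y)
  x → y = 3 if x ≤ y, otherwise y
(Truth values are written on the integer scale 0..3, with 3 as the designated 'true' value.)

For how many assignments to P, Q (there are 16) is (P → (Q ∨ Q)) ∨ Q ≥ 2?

P = 0, Q = 0 ↦ 3  ≥
P = 0, Q = 1 ↦ 3  ≥
P = 0, Q = 2 ↦ 3  ≥
P = 0, Q = 3 ↦ 3  ≥
P = 1, Q = 0 ↦ 0  <
P = 1, Q = 1 ↦ 3  ≥
P = 1, Q = 2 ↦ 3  ≥
P = 1, Q = 3 ↦ 3  ≥
P = 2, Q = 0 ↦ 0  <
P = 2, Q = 1 ↦ 1  <
P = 2, Q = 2 ↦ 3  ≥
P = 2, Q = 3 ↦ 3  ≥
P = 3, Q = 0 ↦ 0  <
P = 3, Q = 1 ↦ 1  <
P = 3, Q = 2 ↦ 2  ≥
P = 3, Q = 3 ↦ 3  ≥
So 11 of the 16 assignments meet the threshold.

11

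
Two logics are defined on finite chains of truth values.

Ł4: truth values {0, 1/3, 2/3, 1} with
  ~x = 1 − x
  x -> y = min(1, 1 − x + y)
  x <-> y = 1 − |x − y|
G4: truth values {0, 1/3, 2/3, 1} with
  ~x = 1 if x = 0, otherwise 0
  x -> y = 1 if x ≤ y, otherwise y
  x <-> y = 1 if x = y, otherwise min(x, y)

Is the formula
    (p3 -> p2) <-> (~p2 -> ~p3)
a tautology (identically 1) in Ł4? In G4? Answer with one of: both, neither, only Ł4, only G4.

In Ł4: every assignment gives 1 — tautology.
In G4: at p2 = 1/3, p3 = 2/3 the value is 1/3 — not a tautology.

only Ł4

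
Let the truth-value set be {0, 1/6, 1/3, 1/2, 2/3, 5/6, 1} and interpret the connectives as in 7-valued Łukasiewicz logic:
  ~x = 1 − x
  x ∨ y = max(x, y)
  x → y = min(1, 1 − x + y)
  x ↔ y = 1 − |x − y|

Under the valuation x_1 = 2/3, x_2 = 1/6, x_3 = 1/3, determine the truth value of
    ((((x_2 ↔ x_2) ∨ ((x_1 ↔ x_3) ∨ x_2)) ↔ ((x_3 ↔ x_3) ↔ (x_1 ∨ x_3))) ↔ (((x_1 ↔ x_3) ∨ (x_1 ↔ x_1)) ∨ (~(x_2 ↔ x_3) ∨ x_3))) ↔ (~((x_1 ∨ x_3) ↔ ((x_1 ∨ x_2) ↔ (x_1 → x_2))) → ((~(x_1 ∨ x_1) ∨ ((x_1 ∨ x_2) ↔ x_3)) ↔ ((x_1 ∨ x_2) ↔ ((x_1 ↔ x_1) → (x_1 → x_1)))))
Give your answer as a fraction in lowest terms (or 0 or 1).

2/3

x_2 ↔ x_2 = 1/6 ↔ 1/6 = 1
x_1 ↔ x_3 = 2/3 ↔ 1/3 = 2/3
(x_1 ↔ x_3) ∨ x_2 = 2/3 ∨ 1/6 = 2/3
(x_2 ↔ x_2) ∨ ((x_1 ↔ x_3) ∨ x_2) = 1 ∨ 2/3 = 1
x_3 ↔ x_3 = 1/3 ↔ 1/3 = 1
x_1 ∨ x_3 = 2/3 ∨ 1/3 = 2/3
(x_3 ↔ x_3) ↔ (x_1 ∨ x_3) = 1 ↔ 2/3 = 2/3
((x_2 ↔ x_2) ∨ ((x_1 ↔ x_3) ∨ x_2)) ↔ ((x_3 ↔ x_3) ↔ (x_1 ∨ x_3)) = 1 ↔ 2/3 = 2/3
x_1 ↔ x_3 = 2/3 ↔ 1/3 = 2/3
x_1 ↔ x_1 = 2/3 ↔ 2/3 = 1
(x_1 ↔ x_3) ∨ (x_1 ↔ x_1) = 2/3 ∨ 1 = 1
x_2 ↔ x_3 = 1/6 ↔ 1/3 = 5/6
~(x_2 ↔ x_3) = ~5/6 = 1/6
~(x_2 ↔ x_3) ∨ x_3 = 1/6 ∨ 1/3 = 1/3
((x_1 ↔ x_3) ∨ (x_1 ↔ x_1)) ∨ (~(x_2 ↔ x_3) ∨ x_3) = 1 ∨ 1/3 = 1
(((x_2 ↔ x_2) ∨ ((x_1 ↔ x_3) ∨ x_2)) ↔ ((x_3 ↔ x_3) ↔ (x_1 ∨ x_3))) ↔ (((x_1 ↔ x_3) ∨ (x_1 ↔ x_1)) ∨ (~(x_2 ↔ x_3) ∨ x_3)) = 2/3 ↔ 1 = 2/3
x_1 ∨ x_3 = 2/3 ∨ 1/3 = 2/3
x_1 ∨ x_2 = 2/3 ∨ 1/6 = 2/3
x_1 → x_2 = 2/3 → 1/6 = 1/2
(x_1 ∨ x_2) ↔ (x_1 → x_2) = 2/3 ↔ 1/2 = 5/6
(x_1 ∨ x_3) ↔ ((x_1 ∨ x_2) ↔ (x_1 → x_2)) = 2/3 ↔ 5/6 = 5/6
~((x_1 ∨ x_3) ↔ ((x_1 ∨ x_2) ↔ (x_1 → x_2))) = ~5/6 = 1/6
x_1 ∨ x_1 = 2/3 ∨ 2/3 = 2/3
~(x_1 ∨ x_1) = ~2/3 = 1/3
x_1 ∨ x_2 = 2/3 ∨ 1/6 = 2/3
(x_1 ∨ x_2) ↔ x_3 = 2/3 ↔ 1/3 = 2/3
~(x_1 ∨ x_1) ∨ ((x_1 ∨ x_2) ↔ x_3) = 1/3 ∨ 2/3 = 2/3
x_1 ∨ x_2 = 2/3 ∨ 1/6 = 2/3
x_1 ↔ x_1 = 2/3 ↔ 2/3 = 1
x_1 → x_1 = 2/3 → 2/3 = 1
(x_1 ↔ x_1) → (x_1 → x_1) = 1 → 1 = 1
(x_1 ∨ x_2) ↔ ((x_1 ↔ x_1) → (x_1 → x_1)) = 2/3 ↔ 1 = 2/3
(~(x_1 ∨ x_1) ∨ ((x_1 ∨ x_2) ↔ x_3)) ↔ ((x_1 ∨ x_2) ↔ ((x_1 ↔ x_1) → (x_1 → x_1))) = 2/3 ↔ 2/3 = 1
~((x_1 ∨ x_3) ↔ ((x_1 ∨ x_2) ↔ (x_1 → x_2))) → ((~(x_1 ∨ x_1) ∨ ((x_1 ∨ x_2) ↔ x_3)) ↔ ((x_1 ∨ x_2) ↔ ((x_1 ↔ x_1) → (x_1 → x_1)))) = 1/6 → 1 = 1
((((x_2 ↔ x_2) ∨ ((x_1 ↔ x_3) ∨ x_2)) ↔ ((x_3 ↔ x_3) ↔ (x_1 ∨ x_3))) ↔ (((x_1 ↔ x_3) ∨ (x_1 ↔ x_1)) ∨ (~(x_2 ↔ x_3) ∨ x_3))) ↔ (~((x_1 ∨ x_3) ↔ ((x_1 ∨ x_2) ↔ (x_1 → x_2))) → ((~(x_1 ∨ x_1) ∨ ((x_1 ∨ x_2) ↔ x_3)) ↔ ((x_1 ∨ x_2) ↔ ((x_1 ↔ x_1) → (x_1 → x_1))))) = 2/3 ↔ 1 = 2/3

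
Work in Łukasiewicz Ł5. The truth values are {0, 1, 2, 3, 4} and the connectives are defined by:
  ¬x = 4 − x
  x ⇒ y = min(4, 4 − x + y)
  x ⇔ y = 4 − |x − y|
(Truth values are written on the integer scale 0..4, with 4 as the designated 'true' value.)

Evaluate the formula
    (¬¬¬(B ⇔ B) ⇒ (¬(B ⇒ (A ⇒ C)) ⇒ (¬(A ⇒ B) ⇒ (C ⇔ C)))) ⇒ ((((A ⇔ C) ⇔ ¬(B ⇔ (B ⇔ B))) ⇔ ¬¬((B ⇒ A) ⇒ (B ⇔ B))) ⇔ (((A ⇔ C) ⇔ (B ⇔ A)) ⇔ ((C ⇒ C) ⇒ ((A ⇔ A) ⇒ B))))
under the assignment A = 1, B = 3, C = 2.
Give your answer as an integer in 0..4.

2

B ⇔ B = 3 ⇔ 3 = 4
¬(B ⇔ B) = ¬4 = 0
¬¬(B ⇔ B) = ¬0 = 4
¬¬¬(B ⇔ B) = ¬4 = 0
A ⇒ C = 1 ⇒ 2 = 4
B ⇒ (A ⇒ C) = 3 ⇒ 4 = 4
¬(B ⇒ (A ⇒ C)) = ¬4 = 0
A ⇒ B = 1 ⇒ 3 = 4
¬(A ⇒ B) = ¬4 = 0
C ⇔ C = 2 ⇔ 2 = 4
¬(A ⇒ B) ⇒ (C ⇔ C) = 0 ⇒ 4 = 4
¬(B ⇒ (A ⇒ C)) ⇒ (¬(A ⇒ B) ⇒ (C ⇔ C)) = 0 ⇒ 4 = 4
¬¬¬(B ⇔ B) ⇒ (¬(B ⇒ (A ⇒ C)) ⇒ (¬(A ⇒ B) ⇒ (C ⇔ C))) = 0 ⇒ 4 = 4
A ⇔ C = 1 ⇔ 2 = 3
B ⇔ B = 3 ⇔ 3 = 4
B ⇔ (B ⇔ B) = 3 ⇔ 4 = 3
¬(B ⇔ (B ⇔ B)) = ¬3 = 1
(A ⇔ C) ⇔ ¬(B ⇔ (B ⇔ B)) = 3 ⇔ 1 = 2
B ⇒ A = 3 ⇒ 1 = 2
B ⇔ B = 3 ⇔ 3 = 4
(B ⇒ A) ⇒ (B ⇔ B) = 2 ⇒ 4 = 4
¬((B ⇒ A) ⇒ (B ⇔ B)) = ¬4 = 0
¬¬((B ⇒ A) ⇒ (B ⇔ B)) = ¬0 = 4
((A ⇔ C) ⇔ ¬(B ⇔ (B ⇔ B))) ⇔ ¬¬((B ⇒ A) ⇒ (B ⇔ B)) = 2 ⇔ 4 = 2
A ⇔ C = 1 ⇔ 2 = 3
B ⇔ A = 3 ⇔ 1 = 2
(A ⇔ C) ⇔ (B ⇔ A) = 3 ⇔ 2 = 3
C ⇒ C = 2 ⇒ 2 = 4
A ⇔ A = 1 ⇔ 1 = 4
(A ⇔ A) ⇒ B = 4 ⇒ 3 = 3
(C ⇒ C) ⇒ ((A ⇔ A) ⇒ B) = 4 ⇒ 3 = 3
((A ⇔ C) ⇔ (B ⇔ A)) ⇔ ((C ⇒ C) ⇒ ((A ⇔ A) ⇒ B)) = 3 ⇔ 3 = 4
(((A ⇔ C) ⇔ ¬(B ⇔ (B ⇔ B))) ⇔ ¬¬((B ⇒ A) ⇒ (B ⇔ B))) ⇔ (((A ⇔ C) ⇔ (B ⇔ A)) ⇔ ((C ⇒ C) ⇒ ((A ⇔ A) ⇒ B))) = 2 ⇔ 4 = 2
(¬¬¬(B ⇔ B) ⇒ (¬(B ⇒ (A ⇒ C)) ⇒ (¬(A ⇒ B) ⇒ (C ⇔ C)))) ⇒ ((((A ⇔ C) ⇔ ¬(B ⇔ (B ⇔ B))) ⇔ ¬¬((B ⇒ A) ⇒ (B ⇔ B))) ⇔ (((A ⇔ C) ⇔ (B ⇔ A)) ⇔ ((C ⇒ C) ⇒ ((A ⇔ A) ⇒ B)))) = 4 ⇒ 2 = 2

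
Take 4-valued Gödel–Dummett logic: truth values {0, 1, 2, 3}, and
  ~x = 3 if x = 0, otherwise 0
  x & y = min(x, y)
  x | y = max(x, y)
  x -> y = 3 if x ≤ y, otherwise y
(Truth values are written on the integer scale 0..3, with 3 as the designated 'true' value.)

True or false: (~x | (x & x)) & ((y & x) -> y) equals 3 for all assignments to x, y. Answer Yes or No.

Counterexample: take x = 1, y = 0.
~x = ~1 = 0
x & x = 1 & 1 = 1
~x | (x & x) = 0 | 1 = 1
y & x = 0 & 1 = 0
(y & x) -> y = 0 -> 0 = 3
(~x | (x & x)) & ((y & x) -> y) = 1 & 3 = 1
This gives 1 ≠ 3.

No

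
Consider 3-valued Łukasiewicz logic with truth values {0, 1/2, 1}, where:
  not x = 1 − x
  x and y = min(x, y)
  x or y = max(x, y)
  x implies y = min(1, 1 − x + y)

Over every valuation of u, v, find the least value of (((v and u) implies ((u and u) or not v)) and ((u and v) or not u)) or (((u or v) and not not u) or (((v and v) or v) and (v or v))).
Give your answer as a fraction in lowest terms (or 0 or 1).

Take u = 1/2, v = 0:
v and u = 0 and 1/2 = 0
u and u = 1/2 and 1/2 = 1/2
not v = not 0 = 1
(u and u) or not v = 1/2 or 1 = 1
(v and u) implies ((u and u) or not v) = 0 implies 1 = 1
u and v = 1/2 and 0 = 0
not u = not 1/2 = 1/2
(u and v) or not u = 0 or 1/2 = 1/2
((v and u) implies ((u and u) or not v)) and ((u and v) or not u) = 1 and 1/2 = 1/2
u or v = 1/2 or 0 = 1/2
not u = not 1/2 = 1/2
not not u = not 1/2 = 1/2
(u or v) and not not u = 1/2 and 1/2 = 1/2
v and v = 0 and 0 = 0
(v and v) or v = 0 or 0 = 0
v or v = 0 or 0 = 0
((v and v) or v) and (v or v) = 0 and 0 = 0
((u or v) and not not u) or (((v and v) or v) and (v or v)) = 1/2 or 0 = 1/2
(((v and u) implies ((u and u) or not v)) and ((u and v) or not u)) or (((u or v) and not not u) or (((v and v) or v) and (v or v))) = 1/2 or 1/2 = 1/2
No assignment yields a value below 1/2, so this is the minimum.

1/2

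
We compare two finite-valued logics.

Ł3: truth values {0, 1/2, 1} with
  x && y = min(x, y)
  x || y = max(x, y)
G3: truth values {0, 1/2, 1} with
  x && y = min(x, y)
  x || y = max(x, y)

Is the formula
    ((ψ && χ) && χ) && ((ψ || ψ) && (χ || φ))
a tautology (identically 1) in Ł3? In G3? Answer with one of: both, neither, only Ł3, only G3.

neither

In Ł3: at φ = 0, ψ = 0, χ = 0 the value is 0 — not a tautology.
In G3: at φ = 0, ψ = 0, χ = 0 the value is 0 — not a tautology.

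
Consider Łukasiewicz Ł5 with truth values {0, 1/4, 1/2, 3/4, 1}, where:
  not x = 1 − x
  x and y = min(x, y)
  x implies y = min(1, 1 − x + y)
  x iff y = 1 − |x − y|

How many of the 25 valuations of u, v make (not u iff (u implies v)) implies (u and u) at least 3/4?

value 1: 12 assignments (counts)
value 3/4: 2 assignments (counts)
value 1/2: 5 assignments
value 1/4: 1 assignment
value 0: 5 assignments
So 14 of the 25 assignments meet the threshold.

14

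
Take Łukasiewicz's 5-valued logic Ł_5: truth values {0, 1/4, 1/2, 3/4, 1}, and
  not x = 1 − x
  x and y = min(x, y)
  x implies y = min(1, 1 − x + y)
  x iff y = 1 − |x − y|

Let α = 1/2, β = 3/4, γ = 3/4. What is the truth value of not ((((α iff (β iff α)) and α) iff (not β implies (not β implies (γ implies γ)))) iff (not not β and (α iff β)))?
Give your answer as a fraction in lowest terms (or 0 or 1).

1/4

β iff α = 3/4 iff 1/2 = 3/4
α iff (β iff α) = 1/2 iff 3/4 = 3/4
(α iff (β iff α)) and α = 3/4 and 1/2 = 1/2
not β = not 3/4 = 1/4
not β = not 3/4 = 1/4
γ implies γ = 3/4 implies 3/4 = 1
not β implies (γ implies γ) = 1/4 implies 1 = 1
not β implies (not β implies (γ implies γ)) = 1/4 implies 1 = 1
((α iff (β iff α)) and α) iff (not β implies (not β implies (γ implies γ))) = 1/2 iff 1 = 1/2
not β = not 3/4 = 1/4
not not β = not 1/4 = 3/4
α iff β = 1/2 iff 3/4 = 3/4
not not β and (α iff β) = 3/4 and 3/4 = 3/4
(((α iff (β iff α)) and α) iff (not β implies (not β implies (γ implies γ)))) iff (not not β and (α iff β)) = 1/2 iff 3/4 = 3/4
not ((((α iff (β iff α)) and α) iff (not β implies (not β implies (γ implies γ)))) iff (not not β and (α iff β))) = not 3/4 = 1/4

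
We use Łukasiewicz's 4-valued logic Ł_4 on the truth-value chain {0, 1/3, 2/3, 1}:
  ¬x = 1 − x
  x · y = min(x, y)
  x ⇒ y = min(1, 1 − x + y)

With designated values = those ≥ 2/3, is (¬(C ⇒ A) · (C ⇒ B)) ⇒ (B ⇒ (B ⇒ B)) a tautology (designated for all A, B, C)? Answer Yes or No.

At A = 2/3, B = 2/3, C = 0, for instance:
C ⇒ A = 0 ⇒ 2/3 = 1
¬(C ⇒ A) = ¬1 = 0
C ⇒ B = 0 ⇒ 2/3 = 1
¬(C ⇒ A) · (C ⇒ B) = 0 · 1 = 0
B ⇒ B = 2/3 ⇒ 2/3 = 1
B ⇒ (B ⇒ B) = 2/3 ⇒ 1 = 1
(¬(C ⇒ A) · (C ⇒ B)) ⇒ (B ⇒ (B ⇒ B)) = 0 ⇒ 1 = 1
and checking the remaining 63 assignments likewise gives ≥ 2/3 in every case.

Yes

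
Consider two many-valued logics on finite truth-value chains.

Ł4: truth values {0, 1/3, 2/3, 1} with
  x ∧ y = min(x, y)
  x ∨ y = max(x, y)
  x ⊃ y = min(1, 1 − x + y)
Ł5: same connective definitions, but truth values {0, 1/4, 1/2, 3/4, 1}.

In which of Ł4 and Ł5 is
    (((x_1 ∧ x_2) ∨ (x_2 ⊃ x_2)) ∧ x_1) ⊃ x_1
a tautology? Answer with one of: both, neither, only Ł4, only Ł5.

both

In Ł4: every assignment gives 1 — tautology.
In Ł5: every assignment gives 1 — tautology.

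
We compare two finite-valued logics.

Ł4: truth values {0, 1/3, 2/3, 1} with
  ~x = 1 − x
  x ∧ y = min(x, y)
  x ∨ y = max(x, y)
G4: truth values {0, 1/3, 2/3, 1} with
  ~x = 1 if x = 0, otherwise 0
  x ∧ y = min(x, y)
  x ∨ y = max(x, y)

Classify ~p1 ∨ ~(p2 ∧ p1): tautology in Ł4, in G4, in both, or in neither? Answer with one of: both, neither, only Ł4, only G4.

In Ł4: at p1 = 1/3, p2 = 1/3 the value is 2/3 — not a tautology.
In G4: at p1 = 1/3, p2 = 1/3 the value is 0 — not a tautology.

neither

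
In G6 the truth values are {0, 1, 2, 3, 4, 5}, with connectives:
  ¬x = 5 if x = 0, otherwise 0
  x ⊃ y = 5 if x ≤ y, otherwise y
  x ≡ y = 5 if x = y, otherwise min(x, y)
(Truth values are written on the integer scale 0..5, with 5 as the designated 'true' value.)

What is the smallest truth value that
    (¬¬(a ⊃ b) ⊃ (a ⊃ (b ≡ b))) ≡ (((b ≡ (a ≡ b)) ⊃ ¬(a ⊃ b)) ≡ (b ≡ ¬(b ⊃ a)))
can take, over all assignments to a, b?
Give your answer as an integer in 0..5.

1

Take a = 0, b = 1:
a ⊃ b = 0 ⊃ 1 = 5
¬(a ⊃ b) = ¬5 = 0
¬¬(a ⊃ b) = ¬0 = 5
b ≡ b = 1 ≡ 1 = 5
a ⊃ (b ≡ b) = 0 ⊃ 5 = 5
¬¬(a ⊃ b) ⊃ (a ⊃ (b ≡ b)) = 5 ⊃ 5 = 5
a ≡ b = 0 ≡ 1 = 0
b ≡ (a ≡ b) = 1 ≡ 0 = 0
a ⊃ b = 0 ⊃ 1 = 5
¬(a ⊃ b) = ¬5 = 0
(b ≡ (a ≡ b)) ⊃ ¬(a ⊃ b) = 0 ⊃ 0 = 5
b ⊃ a = 1 ⊃ 0 = 0
¬(b ⊃ a) = ¬0 = 5
b ≡ ¬(b ⊃ a) = 1 ≡ 5 = 1
((b ≡ (a ≡ b)) ⊃ ¬(a ⊃ b)) ≡ (b ≡ ¬(b ⊃ a)) = 5 ≡ 1 = 1
(¬¬(a ⊃ b) ⊃ (a ⊃ (b ≡ b))) ≡ (((b ≡ (a ≡ b)) ⊃ ¬(a ⊃ b)) ≡ (b ≡ ¬(b ⊃ a))) = 5 ≡ 1 = 1
No assignment yields a value below 1, so this is the minimum.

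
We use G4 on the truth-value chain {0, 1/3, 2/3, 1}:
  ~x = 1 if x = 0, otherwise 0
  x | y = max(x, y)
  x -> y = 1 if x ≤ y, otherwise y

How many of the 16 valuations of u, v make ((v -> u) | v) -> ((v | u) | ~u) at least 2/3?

u = 0, v = 0 ↦ 1  ≥
u = 0, v = 1/3 ↦ 1  ≥
u = 0, v = 2/3 ↦ 1  ≥
u = 0, v = 1 ↦ 1  ≥
u = 1/3, v = 0 ↦ 1/3  <
u = 1/3, v = 1/3 ↦ 1/3  <
u = 1/3, v = 2/3 ↦ 1  ≥
u = 1/3, v = 1 ↦ 1  ≥
u = 2/3, v = 0 ↦ 2/3  ≥
u = 2/3, v = 1/3 ↦ 2/3  ≥
u = 2/3, v = 2/3 ↦ 2/3  ≥
u = 2/3, v = 1 ↦ 1  ≥
u = 1, v = 0 ↦ 1  ≥
u = 1, v = 1/3 ↦ 1  ≥
u = 1, v = 2/3 ↦ 1  ≥
u = 1, v = 1 ↦ 1  ≥
So 14 of the 16 assignments meet the threshold.

14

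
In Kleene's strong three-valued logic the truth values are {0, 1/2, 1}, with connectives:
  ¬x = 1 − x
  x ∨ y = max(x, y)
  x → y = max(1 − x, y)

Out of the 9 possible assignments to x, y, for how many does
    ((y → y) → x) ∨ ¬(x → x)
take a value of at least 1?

3

x = 0, y = 0 ↦ 0  <
x = 0, y = 1/2 ↦ 1/2  <
x = 0, y = 1 ↦ 0  <
x = 1/2, y = 0 ↦ 1/2  <
x = 1/2, y = 1/2 ↦ 1/2  <
x = 1/2, y = 1 ↦ 1/2  <
x = 1, y = 0 ↦ 1  ≥
x = 1, y = 1/2 ↦ 1  ≥
x = 1, y = 1 ↦ 1  ≥
So 3 of the 9 assignments meet the threshold.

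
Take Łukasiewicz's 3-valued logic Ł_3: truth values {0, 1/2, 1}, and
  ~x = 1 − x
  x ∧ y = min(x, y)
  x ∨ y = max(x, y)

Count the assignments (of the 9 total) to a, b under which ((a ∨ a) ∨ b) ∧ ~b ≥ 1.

a = 0, b = 0 ↦ 0  <
a = 0, b = 1/2 ↦ 1/2  <
a = 0, b = 1 ↦ 0  <
a = 1/2, b = 0 ↦ 1/2  <
a = 1/2, b = 1/2 ↦ 1/2  <
a = 1/2, b = 1 ↦ 0  <
a = 1, b = 0 ↦ 1  ≥
a = 1, b = 1/2 ↦ 1/2  <
a = 1, b = 1 ↦ 0  <
So 1 of the 9 assignments meets the threshold.

1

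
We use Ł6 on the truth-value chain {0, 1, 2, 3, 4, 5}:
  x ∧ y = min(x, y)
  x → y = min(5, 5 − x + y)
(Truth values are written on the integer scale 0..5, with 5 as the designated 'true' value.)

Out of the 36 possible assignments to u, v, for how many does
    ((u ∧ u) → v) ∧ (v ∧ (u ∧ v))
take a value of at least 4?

value 5: 1 assignment (counts)
value 4: 3 assignments (counts)
value 3: 5 assignments
value 2: 7 assignments
value 1: 9 assignments
value 0: 11 assignments
So 4 of the 36 assignments meet the threshold.

4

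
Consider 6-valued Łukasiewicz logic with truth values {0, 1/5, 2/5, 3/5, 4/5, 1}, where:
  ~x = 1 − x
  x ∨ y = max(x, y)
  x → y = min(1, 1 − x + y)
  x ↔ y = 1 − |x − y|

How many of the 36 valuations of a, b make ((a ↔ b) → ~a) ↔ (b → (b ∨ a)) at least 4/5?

24

value 1: 17 assignments (counts)
value 4/5: 7 assignments (counts)
value 3/5: 5 assignments
value 2/5: 4 assignments
value 1/5: 2 assignments
value 0: 1 assignment
So 24 of the 36 assignments meet the threshold.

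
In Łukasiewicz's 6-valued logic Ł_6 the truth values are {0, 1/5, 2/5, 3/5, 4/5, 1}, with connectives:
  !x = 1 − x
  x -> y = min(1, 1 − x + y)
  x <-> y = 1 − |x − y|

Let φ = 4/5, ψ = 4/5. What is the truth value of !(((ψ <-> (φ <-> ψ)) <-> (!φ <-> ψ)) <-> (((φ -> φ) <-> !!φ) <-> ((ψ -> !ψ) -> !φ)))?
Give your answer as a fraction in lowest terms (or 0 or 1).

2/5

φ <-> ψ = 4/5 <-> 4/5 = 1
ψ <-> (φ <-> ψ) = 4/5 <-> 1 = 4/5
!φ = !4/5 = 1/5
!φ <-> ψ = 1/5 <-> 4/5 = 2/5
(ψ <-> (φ <-> ψ)) <-> (!φ <-> ψ) = 4/5 <-> 2/5 = 3/5
φ -> φ = 4/5 -> 4/5 = 1
!φ = !4/5 = 1/5
!!φ = !1/5 = 4/5
(φ -> φ) <-> !!φ = 1 <-> 4/5 = 4/5
!ψ = !4/5 = 1/5
ψ -> !ψ = 4/5 -> 1/5 = 2/5
!φ = !4/5 = 1/5
(ψ -> !ψ) -> !φ = 2/5 -> 1/5 = 4/5
((φ -> φ) <-> !!φ) <-> ((ψ -> !ψ) -> !φ) = 4/5 <-> 4/5 = 1
((ψ <-> (φ <-> ψ)) <-> (!φ <-> ψ)) <-> (((φ -> φ) <-> !!φ) <-> ((ψ -> !ψ) -> !φ)) = 3/5 <-> 1 = 3/5
!(((ψ <-> (φ <-> ψ)) <-> (!φ <-> ψ)) <-> (((φ -> φ) <-> !!φ) <-> ((ψ -> !ψ) -> !φ))) = !3/5 = 2/5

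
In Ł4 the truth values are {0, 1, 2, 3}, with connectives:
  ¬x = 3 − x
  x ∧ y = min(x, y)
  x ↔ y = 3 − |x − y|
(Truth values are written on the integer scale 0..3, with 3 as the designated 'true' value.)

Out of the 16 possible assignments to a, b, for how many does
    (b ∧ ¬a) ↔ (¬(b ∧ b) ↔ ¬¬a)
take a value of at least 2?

12

a = 0, b = 0 ↦ 3  ≥
a = 0, b = 1 ↦ 3  ≥
a = 0, b = 2 ↦ 3  ≥
a = 0, b = 3 ↦ 3  ≥
a = 1, b = 0 ↦ 2  ≥
a = 1, b = 1 ↦ 2  ≥
a = 1, b = 2 ↦ 2  ≥
a = 1, b = 3 ↦ 3  ≥
a = 2, b = 0 ↦ 1  <
a = 2, b = 1 ↦ 1  <
a = 2, b = 2 ↦ 2  ≥
a = 2, b = 3 ↦ 3  ≥
a = 3, b = 0 ↦ 0  <
a = 3, b = 1 ↦ 1  <
a = 3, b = 2 ↦ 2  ≥
a = 3, b = 3 ↦ 3  ≥
So 12 of the 16 assignments meet the threshold.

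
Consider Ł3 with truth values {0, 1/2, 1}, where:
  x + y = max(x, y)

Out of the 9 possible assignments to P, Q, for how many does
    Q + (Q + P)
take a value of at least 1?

5

P = 0, Q = 0 ↦ 0  <
P = 0, Q = 1/2 ↦ 1/2  <
P = 0, Q = 1 ↦ 1  ≥
P = 1/2, Q = 0 ↦ 1/2  <
P = 1/2, Q = 1/2 ↦ 1/2  <
P = 1/2, Q = 1 ↦ 1  ≥
P = 1, Q = 0 ↦ 1  ≥
P = 1, Q = 1/2 ↦ 1  ≥
P = 1, Q = 1 ↦ 1  ≥
So 5 of the 9 assignments meet the threshold.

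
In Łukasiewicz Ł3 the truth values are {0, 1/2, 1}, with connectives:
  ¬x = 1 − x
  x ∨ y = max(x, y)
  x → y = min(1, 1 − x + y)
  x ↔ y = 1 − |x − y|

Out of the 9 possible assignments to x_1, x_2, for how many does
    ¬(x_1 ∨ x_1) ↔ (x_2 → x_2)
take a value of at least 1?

x_1 = 0, x_2 = 0 ↦ 1  ≥
x_1 = 0, x_2 = 1/2 ↦ 1  ≥
x_1 = 0, x_2 = 1 ↦ 1  ≥
x_1 = 1/2, x_2 = 0 ↦ 1/2  <
x_1 = 1/2, x_2 = 1/2 ↦ 1/2  <
x_1 = 1/2, x_2 = 1 ↦ 1/2  <
x_1 = 1, x_2 = 0 ↦ 0  <
x_1 = 1, x_2 = 1/2 ↦ 0  <
x_1 = 1, x_2 = 1 ↦ 0  <
So 3 of the 9 assignments meet the threshold.

3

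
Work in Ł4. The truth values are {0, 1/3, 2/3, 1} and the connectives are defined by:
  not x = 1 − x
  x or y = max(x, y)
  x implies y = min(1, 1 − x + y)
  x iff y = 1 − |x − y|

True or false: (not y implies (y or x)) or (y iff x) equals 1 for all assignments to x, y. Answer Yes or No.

No

Counterexample: take x = 0, y = 1/3.
not y = not 1/3 = 2/3
y or x = 1/3 or 0 = 1/3
not y implies (y or x) = 2/3 implies 1/3 = 2/3
y iff x = 1/3 iff 0 = 2/3
(not y implies (y or x)) or (y iff x) = 2/3 or 2/3 = 2/3
This gives 2/3 ≠ 1.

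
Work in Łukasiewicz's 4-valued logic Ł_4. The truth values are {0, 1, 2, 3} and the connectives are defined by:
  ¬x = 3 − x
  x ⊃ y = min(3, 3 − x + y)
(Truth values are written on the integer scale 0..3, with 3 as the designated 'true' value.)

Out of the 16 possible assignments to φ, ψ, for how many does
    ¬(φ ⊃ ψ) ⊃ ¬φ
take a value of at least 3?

φ = 0, ψ = 0 ↦ 3  ≥
φ = 0, ψ = 1 ↦ 3  ≥
φ = 0, ψ = 2 ↦ 3  ≥
φ = 0, ψ = 3 ↦ 3  ≥
φ = 1, ψ = 0 ↦ 3  ≥
φ = 1, ψ = 1 ↦ 3  ≥
φ = 1, ψ = 2 ↦ 3  ≥
φ = 1, ψ = 3 ↦ 3  ≥
φ = 2, ψ = 0 ↦ 2  <
φ = 2, ψ = 1 ↦ 3  ≥
φ = 2, ψ = 2 ↦ 3  ≥
φ = 2, ψ = 3 ↦ 3  ≥
φ = 3, ψ = 0 ↦ 0  <
φ = 3, ψ = 1 ↦ 1  <
φ = 3, ψ = 2 ↦ 2  <
φ = 3, ψ = 3 ↦ 3  ≥
So 12 of the 16 assignments meet the threshold.

12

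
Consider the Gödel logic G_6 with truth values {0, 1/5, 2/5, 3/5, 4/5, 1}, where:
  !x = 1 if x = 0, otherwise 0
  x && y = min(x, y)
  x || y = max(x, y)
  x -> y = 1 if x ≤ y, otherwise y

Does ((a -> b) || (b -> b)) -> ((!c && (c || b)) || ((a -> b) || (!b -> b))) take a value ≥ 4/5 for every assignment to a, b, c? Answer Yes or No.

Counterexample: take a = 1/5, b = 0, c = 0.
a -> b = 1/5 -> 0 = 0
b -> b = 0 -> 0 = 1
(a -> b) || (b -> b) = 0 || 1 = 1
!c = !0 = 1
c || b = 0 || 0 = 0
!c && (c || b) = 1 && 0 = 0
a -> b = 1/5 -> 0 = 0
!b = !0 = 1
!b -> b = 1 -> 0 = 0
(a -> b) || (!b -> b) = 0 || 0 = 0
(!c && (c || b)) || ((a -> b) || (!b -> b)) = 0 || 0 = 0
((a -> b) || (b -> b)) -> ((!c && (c || b)) || ((a -> b) || (!b -> b))) = 1 -> 0 = 0
This gives 0, which is below 4/5.

No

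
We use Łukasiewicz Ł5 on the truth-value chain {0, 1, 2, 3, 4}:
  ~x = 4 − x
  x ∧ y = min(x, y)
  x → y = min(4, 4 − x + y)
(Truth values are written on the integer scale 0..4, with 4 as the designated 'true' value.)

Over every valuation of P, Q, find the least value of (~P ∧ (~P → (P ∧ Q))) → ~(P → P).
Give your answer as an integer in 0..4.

Take P = 1, Q = 1:
~P = ~1 = 3
~P = ~1 = 3
P ∧ Q = 1 ∧ 1 = 1
~P → (P ∧ Q) = 3 → 1 = 2
~P ∧ (~P → (P ∧ Q)) = 3 ∧ 2 = 2
P → P = 1 → 1 = 4
~(P → P) = ~4 = 0
(~P ∧ (~P → (P ∧ Q))) → ~(P → P) = 2 → 0 = 2
No assignment yields a value below 2, so this is the minimum.

2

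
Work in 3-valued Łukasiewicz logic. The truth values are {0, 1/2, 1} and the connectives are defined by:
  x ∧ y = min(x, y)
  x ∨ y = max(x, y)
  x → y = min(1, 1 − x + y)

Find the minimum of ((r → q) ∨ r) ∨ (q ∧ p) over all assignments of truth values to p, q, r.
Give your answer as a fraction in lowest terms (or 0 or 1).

1/2

Take p = 0, q = 0, r = 1/2:
r → q = 1/2 → 0 = 1/2
(r → q) ∨ r = 1/2 ∨ 1/2 = 1/2
q ∧ p = 0 ∧ 0 = 0
((r → q) ∨ r) ∨ (q ∧ p) = 1/2 ∨ 0 = 1/2
No assignment yields a value below 1/2, so this is the minimum.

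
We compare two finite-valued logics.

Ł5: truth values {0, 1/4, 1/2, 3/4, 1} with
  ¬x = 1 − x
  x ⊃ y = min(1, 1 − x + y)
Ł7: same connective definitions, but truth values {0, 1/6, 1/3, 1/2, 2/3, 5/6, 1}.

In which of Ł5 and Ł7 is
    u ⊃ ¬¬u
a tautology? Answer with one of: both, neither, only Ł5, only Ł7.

both

In Ł5: every assignment gives 1 — tautology.
In Ł7: every assignment gives 1 — tautology.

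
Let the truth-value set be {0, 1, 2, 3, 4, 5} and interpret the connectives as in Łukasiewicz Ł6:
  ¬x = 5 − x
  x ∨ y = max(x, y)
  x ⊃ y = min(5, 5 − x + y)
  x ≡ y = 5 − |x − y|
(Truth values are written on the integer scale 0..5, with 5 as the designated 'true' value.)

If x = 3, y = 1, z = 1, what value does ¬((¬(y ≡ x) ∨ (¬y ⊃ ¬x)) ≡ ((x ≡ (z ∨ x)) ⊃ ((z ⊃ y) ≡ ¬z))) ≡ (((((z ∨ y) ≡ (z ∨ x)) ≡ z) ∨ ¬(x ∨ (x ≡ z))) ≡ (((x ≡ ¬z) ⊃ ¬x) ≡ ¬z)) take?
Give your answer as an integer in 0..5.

2

y ≡ x = 1 ≡ 3 = 3
¬(y ≡ x) = ¬3 = 2
¬y = ¬1 = 4
¬x = ¬3 = 2
¬y ⊃ ¬x = 4 ⊃ 2 = 3
¬(y ≡ x) ∨ (¬y ⊃ ¬x) = 2 ∨ 3 = 3
z ∨ x = 1 ∨ 3 = 3
x ≡ (z ∨ x) = 3 ≡ 3 = 5
z ⊃ y = 1 ⊃ 1 = 5
¬z = ¬1 = 4
(z ⊃ y) ≡ ¬z = 5 ≡ 4 = 4
(x ≡ (z ∨ x)) ⊃ ((z ⊃ y) ≡ ¬z) = 5 ⊃ 4 = 4
(¬(y ≡ x) ∨ (¬y ⊃ ¬x)) ≡ ((x ≡ (z ∨ x)) ⊃ ((z ⊃ y) ≡ ¬z)) = 3 ≡ 4 = 4
¬((¬(y ≡ x) ∨ (¬y ⊃ ¬x)) ≡ ((x ≡ (z ∨ x)) ⊃ ((z ⊃ y) ≡ ¬z))) = ¬4 = 1
z ∨ y = 1 ∨ 1 = 1
z ∨ x = 1 ∨ 3 = 3
(z ∨ y) ≡ (z ∨ x) = 1 ≡ 3 = 3
((z ∨ y) ≡ (z ∨ x)) ≡ z = 3 ≡ 1 = 3
x ≡ z = 3 ≡ 1 = 3
x ∨ (x ≡ z) = 3 ∨ 3 = 3
¬(x ∨ (x ≡ z)) = ¬3 = 2
(((z ∨ y) ≡ (z ∨ x)) ≡ z) ∨ ¬(x ∨ (x ≡ z)) = 3 ∨ 2 = 3
¬z = ¬1 = 4
x ≡ ¬z = 3 ≡ 4 = 4
¬x = ¬3 = 2
(x ≡ ¬z) ⊃ ¬x = 4 ⊃ 2 = 3
¬z = ¬1 = 4
((x ≡ ¬z) ⊃ ¬x) ≡ ¬z = 3 ≡ 4 = 4
((((z ∨ y) ≡ (z ∨ x)) ≡ z) ∨ ¬(x ∨ (x ≡ z))) ≡ (((x ≡ ¬z) ⊃ ¬x) ≡ ¬z) = 3 ≡ 4 = 4
¬((¬(y ≡ x) ∨ (¬y ⊃ ¬x)) ≡ ((x ≡ (z ∨ x)) ⊃ ((z ⊃ y) ≡ ¬z))) ≡ (((((z ∨ y) ≡ (z ∨ x)) ≡ z) ∨ ¬(x ∨ (x ≡ z))) ≡ (((x ≡ ¬z) ⊃ ¬x) ≡ ¬z)) = 1 ≡ 4 = 2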